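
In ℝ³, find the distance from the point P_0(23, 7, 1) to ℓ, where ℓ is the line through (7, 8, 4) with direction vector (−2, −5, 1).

Direction vector d = (−2, −5, 1).
AP = (16, −1, −3), and AP × d = (−16, −10, −82).
|AP × d|² = 7080 and |d|² = 30, so the distance is √(7080/30) = √236 = 2√59.

2√59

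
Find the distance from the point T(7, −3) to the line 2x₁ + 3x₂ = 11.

The normal to the line is n = (2, 3) with |n| = √13.
|n·T − 11| = |5 − 11| = 6, so the distance is 6/√13 = 6√13/13.

6/√13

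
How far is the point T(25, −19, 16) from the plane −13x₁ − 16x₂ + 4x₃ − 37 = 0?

2/7

n = (−13, −16, 4); n·P − 37 = 6; |n| = 21; distance = 6/21 = 2/7.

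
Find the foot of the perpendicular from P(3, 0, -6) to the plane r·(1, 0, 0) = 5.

The perpendicular from P has direction n = (1, 0, 0): r = (3, 0, -6) + t(1, 0, 0).
Substitute into the plane: n·(P + tn) = 5 gives 3 + 1t = 5, so t = 2.
Foot = (3, 0, -6) + 2·(1, 0, 0) = (5, 0, -6).

(5, 0, -6)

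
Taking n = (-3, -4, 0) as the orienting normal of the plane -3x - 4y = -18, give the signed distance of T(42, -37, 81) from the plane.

8

n·T − (-18) = 40.
|n| = 5, so the signed distance is 40/5 = 8.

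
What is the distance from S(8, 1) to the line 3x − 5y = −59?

78/√34

d = |3·8 + (-5)·1 − (-59)| / √(9 + 25) = |78|/√34 = 78/√34.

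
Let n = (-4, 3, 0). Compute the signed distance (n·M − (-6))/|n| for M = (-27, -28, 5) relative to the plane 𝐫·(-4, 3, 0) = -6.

n·M − (-6) = 30.
|n| = 5, so the signed distance is 30/5 = 6.

6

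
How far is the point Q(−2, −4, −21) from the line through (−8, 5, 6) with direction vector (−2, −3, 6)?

Direction vector d = (−2, −3, 6).
AP = (6, −9, −27), and AP × d = (−135, 18, −36).
|AP × d|² = 19845 and |d|² = 49, so the distance is √(19845/49) = √405 = 9√5.

9√5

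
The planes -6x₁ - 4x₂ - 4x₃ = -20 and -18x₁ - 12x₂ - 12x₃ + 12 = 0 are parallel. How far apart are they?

Divide the second equation by 3 to match normals: -6x₁ - 4x₂ - 4x₃ = -4.
With common normal n = (-6, -4, -4) (|n| = 2√17), the distance is |(-20) − (-4)|/|n| = 16/(2√17) = 8/√17.

8/√17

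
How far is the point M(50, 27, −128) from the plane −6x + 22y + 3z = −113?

1

Normal vector n = (−6, 22, 3), and n·(50, 27, −128) − (−113) = 23.
|n| = √(36 + 484 + 9) = 23, so the distance is |23|/23 = 1.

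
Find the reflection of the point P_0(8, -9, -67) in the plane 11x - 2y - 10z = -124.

n = (11, -2, -10), |n|² = 225, n·P_0 − (-124) = 900, so t = 900/225 = 4.
Foot F = P_0 − 4·n = (-36, -1, -27); the reflection is 2F − P_0 = (-80, 7, 13).

(-80, 7, 13)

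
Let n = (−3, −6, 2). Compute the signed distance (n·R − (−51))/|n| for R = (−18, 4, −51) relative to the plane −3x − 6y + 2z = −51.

-3

n·R − (-51) = -21.
|n| = 7, so the signed distance is -21/7 = -3.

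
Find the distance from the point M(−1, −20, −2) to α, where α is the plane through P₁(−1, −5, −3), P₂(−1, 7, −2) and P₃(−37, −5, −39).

P₁P₂ = (0, 12, 1) and P₁P₃ = (−36, 0, −36), so a normal is n = P₁P₂ × P₁P₃ = (−432, −36, 432).
Then n·(−1, −20, −2) − (−684) = 972.
|n| = √(186624 + 1296 + 186624) = 612, so the distance is |972|/612 = 27/17.

27/17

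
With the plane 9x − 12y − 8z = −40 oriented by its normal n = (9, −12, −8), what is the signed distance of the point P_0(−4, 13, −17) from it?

n·P_0 − (-40) = -16.
|n| = 17, so the signed distance is -16/17.

-16/17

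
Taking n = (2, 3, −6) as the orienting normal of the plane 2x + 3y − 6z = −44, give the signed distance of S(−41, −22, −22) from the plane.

4

n·S − (-44) = 28.
|n| = 7, so the signed distance is 28/7 = 4.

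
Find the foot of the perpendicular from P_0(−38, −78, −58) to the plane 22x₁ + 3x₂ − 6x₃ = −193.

(-16, -75, -64)

n = (22, 3, −6), |n|² = 529, and n·P_0 − (-193) = -529.
t = -529/529 = -1, so the foot is P_0 − t·n = (−38, −78, −58) − (-1)·(22, 3, −6) = (−16, −75, −64).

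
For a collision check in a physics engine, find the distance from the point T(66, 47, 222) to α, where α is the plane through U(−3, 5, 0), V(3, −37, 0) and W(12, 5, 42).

UV = (6, −42, 0) and UW = (15, 0, 42), so a normal is n = UV × UW = (−1764, −252, 630).
Then n·(66, 47, 222) − 4032 = 7560.
|n| = √(3111696 + 63504 + 396900) = 1890, so the distance is |7560|/1890 = 4.

4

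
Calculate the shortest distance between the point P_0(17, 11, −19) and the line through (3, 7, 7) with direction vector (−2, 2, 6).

2√46

Direction vector d = (−2, 2, 6).
AP = (14, 4, −26), and AP × d = (76, −32, 36).
|AP × d|² = 8096 and |d|² = 44, so the distance is √(8096/44) = √184 = 2√46.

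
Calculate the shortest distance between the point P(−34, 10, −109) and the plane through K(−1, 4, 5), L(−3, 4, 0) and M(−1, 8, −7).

KL = (−2, 0, −5) and KM = (0, 4, −12), so a normal is n = KL × KM = (20, −24, −8).
d = |20·(-34) + (-24)·10 + (-8)·(-109) − (-156)| / √(400 + 576 + 64) = |108| / (4√65) = 27√65/65.

27/√65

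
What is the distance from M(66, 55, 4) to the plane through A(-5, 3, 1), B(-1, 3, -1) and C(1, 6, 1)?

AB = (4, 0, -2) and AC = (6, 3, 0), so a normal is n = AB × AC = (6, -12, 12).
d = |6·66 + (-12)·55 + 12·4 − (-54)| / √(36 + 144 + 144) = |-162| / 18 = 9.

9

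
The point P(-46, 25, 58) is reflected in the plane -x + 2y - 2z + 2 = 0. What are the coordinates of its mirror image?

(-50, 33, 50)

With n = (-1, 2, -2), the signed offset is (n·P − (-2))/|n|² = -18/9 = -2.
P' = P − 2t·n = (-46, 25, 58) − (-4)·(-1, 2, -2) = (-50, 33, 50).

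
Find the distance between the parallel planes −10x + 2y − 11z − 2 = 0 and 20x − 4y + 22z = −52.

Divide the second equation by -2 to match normals: −10x + 2y − 11z = 26.
With common normal n = (−10, 2, −11) (|n| = 15), the distance is |2 − 26|/|n| = 24/15 = 8/5.

8/5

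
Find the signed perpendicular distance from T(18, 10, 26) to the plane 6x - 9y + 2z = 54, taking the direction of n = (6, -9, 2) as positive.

16/11

n·T − 54 = 16.
|n| = 11, so the signed distance is 16/11.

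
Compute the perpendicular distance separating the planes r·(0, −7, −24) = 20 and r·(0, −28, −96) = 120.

2/5

Divide the second equation by 4 to match normals: −7y − 24z = 30.
Both planes have normal n = (0, −7, −24), |n| = 25. Any point on the first plane is at distance |30 − 20|/|n| = 10/25 = 2/5 from the second.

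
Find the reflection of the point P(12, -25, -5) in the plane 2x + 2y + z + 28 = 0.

With n = (2, 2, 1), the signed offset is (n·P − (-28))/|n|² = -3/9 = -1/3.
P' = P − 2t·n = (12, -25, -5) − (-2/3)·(2, 2, 1) = (40/3, -71/3, -13/3).

(40/3, -71/3, -13/3)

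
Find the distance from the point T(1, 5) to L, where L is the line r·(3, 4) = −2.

5

d = |3·1 + 4·5 − (-2)| / √(9 + 16) = |25|/5 = 5.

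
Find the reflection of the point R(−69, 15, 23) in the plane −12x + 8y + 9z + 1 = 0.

(27, -49, -49)

n = (−12, 8, 9), |n|² = 289, n·R − (-1) = 1156, so t = 1156/289 = 4.
Foot F = R − 4·n = (−21, −17, −13); the reflection is 2F − R = (27, −49, −49).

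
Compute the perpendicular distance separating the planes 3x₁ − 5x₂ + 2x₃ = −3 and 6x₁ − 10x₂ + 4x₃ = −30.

6√38/19

Divide the second equation by 2 to match normals: 3x₁ − 5x₂ + 2x₃ = -15.
With common normal n = (3, −5, 2) (|n| = √38), the distance is |(-3) − (-15)|/|n| = 12/√38.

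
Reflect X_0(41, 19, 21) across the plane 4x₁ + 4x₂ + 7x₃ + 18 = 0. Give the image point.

(1, -21, -49)

With n = (4, 4, 7), the signed offset is (n·X_0 − (-18))/|n|² = 405/81 = 5.
X_0' = X_0 − 2t·n = (41, 19, 21) − 10·(4, 4, 7) = (1, −21, −49).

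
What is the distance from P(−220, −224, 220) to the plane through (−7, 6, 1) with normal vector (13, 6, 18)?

The plane has equation n·(r − (−7, 6, 1)) = 0, i.e. n·r = -37.
n = (13, 6, 18); n·P − (-37) = -207; |n| = 23; distance = 207/23 = 9.

9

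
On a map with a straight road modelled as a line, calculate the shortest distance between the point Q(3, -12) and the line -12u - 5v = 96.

72/13

d = |(-12)·3 + (-5)·(-12) − 96| / √(144 + 25) = |-72|/13 = 72/13.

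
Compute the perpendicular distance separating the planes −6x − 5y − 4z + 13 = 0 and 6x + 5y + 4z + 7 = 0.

Divide the second equation by -1 to match normals: −6x − 5y − 4z = 7.
Both planes have normal n = (−6, −5, −4), |n| = √77. Any point on the first plane is at distance |7 − (-13)|/|n| = 20/√77 from the second.

20√77/77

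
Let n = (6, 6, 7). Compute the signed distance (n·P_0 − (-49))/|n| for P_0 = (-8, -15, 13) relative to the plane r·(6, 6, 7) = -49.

2/11

n·P_0 − (-49) = 2.
|n| = 11, so the signed distance is 2/11.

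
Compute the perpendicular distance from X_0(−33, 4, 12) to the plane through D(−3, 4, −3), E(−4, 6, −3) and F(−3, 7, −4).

DE = (−1, 2, 0) and DF = (0, 3, −1), so a normal is n = DE × DF = (−2, −1, −3).
n = (−2, −1, −3); n·P − 11 = 15; |n| = √14; distance = 15/√14.

15√14/14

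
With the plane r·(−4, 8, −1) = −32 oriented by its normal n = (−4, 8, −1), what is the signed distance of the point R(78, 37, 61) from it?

-5

n·R − (-32) = -45.
|n| = 9, so the signed distance is -45/9 = -5.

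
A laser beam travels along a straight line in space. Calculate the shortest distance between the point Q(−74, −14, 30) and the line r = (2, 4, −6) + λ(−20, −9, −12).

Direction vector d = (−20, −9, −12).
AP = (−76, −18, 36); AP·d = 1250, |AP|² = 7396, |d|² = 625.
distance² = |AP|² − (AP·d)²/|d|² = 7396 − 1562500/625 = 4896, so the distance is 12√34.

12√34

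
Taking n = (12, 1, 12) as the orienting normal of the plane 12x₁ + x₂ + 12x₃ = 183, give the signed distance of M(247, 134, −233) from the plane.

7

n·M − 183 = 119.
|n| = 17, so the signed distance is 119/17 = 7.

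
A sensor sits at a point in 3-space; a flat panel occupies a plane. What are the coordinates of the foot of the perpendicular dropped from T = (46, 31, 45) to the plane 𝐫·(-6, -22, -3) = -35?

(34, -13, 39)

n = (-6, -22, -3), |n|² = 529, and n·T − (-35) = -1058.
t = -1058/529 = -2, so the foot is T − t·n = (46, 31, 45) − (-2)·(-6, -22, -3) = (34, -13, 39).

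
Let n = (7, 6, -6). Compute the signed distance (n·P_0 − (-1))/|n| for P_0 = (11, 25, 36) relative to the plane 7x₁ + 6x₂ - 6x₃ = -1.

12/11

n·P_0 − (-1) = 12.
|n| = 11, so the signed distance is 12/11.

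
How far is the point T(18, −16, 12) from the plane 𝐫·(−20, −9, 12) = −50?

d = |(-20)·18 + (-9)·(-16) + 12·12 − (-50)| / √(400 + 81 + 144) = |-22| / 25 = 22/25.

22/25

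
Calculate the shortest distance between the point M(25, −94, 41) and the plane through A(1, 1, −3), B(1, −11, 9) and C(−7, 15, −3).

AB = (0, −12, 12) and AC = (−8, 14, 0), so a normal is n = AB × AC = (−168, −96, −96).
Then n·(25, −94, 41) − 24 = 864.
|n| = √(28224 + 9216 + 9216) = 216, so the distance is |864|/216 = 4.

4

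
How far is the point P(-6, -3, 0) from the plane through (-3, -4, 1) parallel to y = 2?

Parallel planes share the normal n = (0, 1, 0); since (-3, -4, 1) lies on the plane, its equation is y = -4.
Then n·(-6, -3, 0) - (-4) = 1.
|n| = √(0 + 1 + 0) = 1, so the distance is |1|/1 = 1.

1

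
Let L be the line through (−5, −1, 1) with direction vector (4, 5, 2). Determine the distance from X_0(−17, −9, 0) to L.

Direction vector d = (4, 5, 2).
AP = (−12, −8, −1), and AP × d = (−11, 20, −28).
|AP × d|² = 1305 and |d|² = 45, so the distance is √(1305/45) = √29.

√29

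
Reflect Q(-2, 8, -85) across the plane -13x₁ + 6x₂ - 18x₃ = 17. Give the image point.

(76, -28, 23)

n = (-13, 6, -18), |n|² = 529, n·Q − 17 = 1587, so t = 1587/529 = 3.
Foot F = Q − 3·n = (37, -10, -31); the reflection is 2F − Q = (76, -28, 23).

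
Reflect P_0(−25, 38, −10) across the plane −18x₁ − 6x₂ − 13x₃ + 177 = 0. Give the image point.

(11, 50, 16)

With n = (−18, −6, −13), the signed offset is (n·P_0 − (-177))/|n|² = 529/529 = 1.
P_0' = P_0 − 2t·n = (−25, 38, −10) − 2·(−18, −6, −13) = (11, 50, 16).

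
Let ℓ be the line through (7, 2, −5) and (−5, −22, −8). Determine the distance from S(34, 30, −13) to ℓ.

√281

A direction vector is d = (−12, −24, −3).
AP = (27, 28, −8), and AP × d = (−276, 177, −312).
|AP × d|² = 204849 and |d|² = 729, so the distance is √(204849/729) = √281.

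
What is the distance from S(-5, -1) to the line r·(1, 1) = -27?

d = |1·(-5) + 1·(-1) − (-27)| / √(1 + 1) = |21|/√2 = 21/√2.

21/√2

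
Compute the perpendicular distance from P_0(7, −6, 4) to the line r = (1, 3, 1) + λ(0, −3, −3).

6√3

Direction vector d = (0, −3, −3).
AP = (6, −9, 3); AP·d = 18, |AP|² = 126, |d|² = 18.
distance² = |AP|² − (AP·d)²/|d|² = 126 − 324/18 = 108, so the distance is 6√3.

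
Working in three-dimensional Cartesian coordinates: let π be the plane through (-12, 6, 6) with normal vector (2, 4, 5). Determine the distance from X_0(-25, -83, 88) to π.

The plane has equation n·(r − (-12, 6, 6)) = 0, i.e. n·r = 30.
Then n·(-25, -83, 88) - 30 = 28.
|n| = √(4 + 16 + 25) = 3√5, so the distance is |28|/(3√5) = 28√5/15.

28/(3√5)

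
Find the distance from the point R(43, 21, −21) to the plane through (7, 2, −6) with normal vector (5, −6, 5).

The plane has equation n·(r − (7, 2, −6)) = 0, i.e. n·r = -7.
n = (5, −6, 5); n·P − (-7) = -9; |n| = √86; distance = 9/√86.

9√86/86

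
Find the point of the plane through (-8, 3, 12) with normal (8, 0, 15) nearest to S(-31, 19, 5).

(-23, 19, 20)

The perpendicular from S has direction n = (8, 0, 15): r = (-31, 19, 5) + t(8, 0, 15).
Substitute into the plane: n·(S + tn) = 116 gives -173 + 289t = 116, so t = 1.
Foot = (-31, 19, 5) + 1·(8, 0, 15) = (-23, 19, 20).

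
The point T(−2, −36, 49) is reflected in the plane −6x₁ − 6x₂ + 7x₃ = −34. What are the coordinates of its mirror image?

(58, 24, -21)

With n = (−6, −6, 7), the signed offset is (n·T − (-34))/|n|² = 605/121 = 5.
T' = T − 2t·n = (−2, −36, 49) − 10·(−6, −6, 7) = (58, 24, −21).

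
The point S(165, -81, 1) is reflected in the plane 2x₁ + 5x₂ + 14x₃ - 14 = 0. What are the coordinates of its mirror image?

n = (2, 5, 14), |n|² = 225, n·S − 14 = -75, so t = -75/225 = -1/3.
Foot F = S − (-1/3)·n = (497/3, -238/3, 17/3); the reflection is 2F − S = (499/3, -233/3, 31/3).

(499/3, -233/3, 31/3)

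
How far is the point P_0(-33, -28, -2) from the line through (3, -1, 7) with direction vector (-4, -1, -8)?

9√17

Direction vector d = (-4, -1, -8).
AP = (-36, -27, -9); AP·d = 243, |AP|² = 2106, |d|² = 81.
distance² = |AP|² − (AP·d)²/|d|² = 2106 − 59049/81 = 1377, so the distance is 9√17.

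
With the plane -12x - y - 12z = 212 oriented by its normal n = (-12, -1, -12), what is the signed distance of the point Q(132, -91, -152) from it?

7

n·Q − 212 = 119.
|n| = 17, so the signed distance is 119/17 = 7.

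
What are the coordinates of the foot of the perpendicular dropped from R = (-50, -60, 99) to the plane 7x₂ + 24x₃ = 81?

(-50, -81, 27)

The perpendicular from R has direction n = (0, 7, 24): r = (-50, -60, 99) + λ(0, 7, 24).
Substitute into the plane: n·(R + λn) = 81 gives 1956 + 625λ = 81, so λ = -3.
Foot = (-50, -60, 99) + (-3)·(0, 7, 24) = (-50, -81, 27).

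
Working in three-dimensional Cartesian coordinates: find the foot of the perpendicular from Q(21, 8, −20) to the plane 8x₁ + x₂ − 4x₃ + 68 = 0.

n = (8, 1, −4), |n|² = 81, and n·Q − (-68) = 324.
t = 324/81 = 4, so the foot is Q − t·n = (21, 8, −20) − 4·(8, 1, −4) = (−11, 4, −4).

(-11, 4, -4)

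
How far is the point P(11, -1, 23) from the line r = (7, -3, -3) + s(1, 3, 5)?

2√34

Direction vector d = (1, 3, 5).
AP = (4, 2, 26); AP·d = 140, |AP|² = 696, |d|² = 35.
distance² = |AP|² − (AP·d)²/|d|² = 696 − 19600/35 = 136, so the distance is 2√34.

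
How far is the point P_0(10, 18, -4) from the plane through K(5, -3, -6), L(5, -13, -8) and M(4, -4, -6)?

2/√3

KL = (0, -10, -2) and KM = (-1, -1, 0), so a normal is n = KL × KM = (-2, 2, -10).
Then n·(10, 18, -4) - 44 = 12.
|n| = √(4 + 4 + 100) = 6√3, so the distance is |12|/(6√3) = 2/√3.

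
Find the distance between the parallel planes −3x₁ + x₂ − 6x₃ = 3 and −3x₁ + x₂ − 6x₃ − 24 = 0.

With common normal n = (−3, 1, −6) (|n| = √46), the distance is |3 − 24|/|n| = 21/√46.

21√46/46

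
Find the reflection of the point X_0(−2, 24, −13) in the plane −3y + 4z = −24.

n = (0, −3, 4), |n|² = 25, n·X_0 − (-24) = -100, so t = -100/25 = -4.
Foot F = X_0 − (-4)·n = (−2, 12, 3); the reflection is 2F − X_0 = (−2, 0, 19).

(-2, 0, 19)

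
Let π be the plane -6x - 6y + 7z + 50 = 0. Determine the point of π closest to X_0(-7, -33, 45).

n = (-6, -6, 7), |n|² = 121, and n·X_0 − (-50) = 605.
t = 605/121 = 5, so the foot is X_0 − t·n = (-7, -33, 45) − 5·(-6, -6, 7) = (23, -3, 10).

(23, -3, 10)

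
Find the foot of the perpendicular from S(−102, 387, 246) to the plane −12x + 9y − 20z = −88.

The perpendicular from S has direction n = (−12, 9, −20): r = (−102, 387, 246) + μ(−12, 9, −20).
Substitute into the plane: n·(S + μn) = -88 gives -213 + 625μ = -88, so μ = 1/5.
Foot = (−102, 387, 246) + (1/5)·(−12, 9, −20) = (−522/5, 1944/5, 242).

(-522/5, 1944/5, 242)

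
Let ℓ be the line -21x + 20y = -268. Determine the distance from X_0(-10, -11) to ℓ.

d = |(-21)·(-10) + 20·(-11) − (-268)| / √(441 + 400) = |258|/29 = 258/29.

258/29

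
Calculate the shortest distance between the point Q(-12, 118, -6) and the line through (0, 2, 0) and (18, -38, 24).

A direction vector is d = (18, -40, 24).
AP = (-12, 116, -6); AP·d = -5000, |AP|² = 13636, |d|² = 2500.
distance² = |AP|² − (AP·d)²/|d|² = 13636 − 25000000/2500 = 3636, so the distance is 6√101.

6√101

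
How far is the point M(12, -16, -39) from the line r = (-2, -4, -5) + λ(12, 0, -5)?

Direction vector d = (12, 0, -5).
AP = (14, -12, -34), and AP × d = (60, -338, 144).
|AP × d|² = 138580 and |d|² = 169, so the distance is √(138580/169) = √820 = 2√205.

2√205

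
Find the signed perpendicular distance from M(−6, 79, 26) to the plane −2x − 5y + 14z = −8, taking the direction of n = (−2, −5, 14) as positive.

n·M − (-8) = -11.
|n| = 15, so the signed distance is -11/15.

-11/15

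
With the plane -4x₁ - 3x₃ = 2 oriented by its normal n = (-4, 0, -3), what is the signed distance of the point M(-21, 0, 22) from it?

n·M − 2 = 16.
|n| = 5, so the signed distance is 16/5.

16/5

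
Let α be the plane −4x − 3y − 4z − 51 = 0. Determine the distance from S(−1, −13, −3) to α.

d = |(-4)·(-1) + (-3)·(-13) + (-4)·(-3) − 51| / √(16 + 9 + 16) = |4| / √41 = 4√41/41.

4√41/41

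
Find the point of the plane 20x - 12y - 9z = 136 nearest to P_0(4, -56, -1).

(-16, -44, 8)

The perpendicular from P_0 has direction n = (20, -12, -9): r = (4, -56, -1) + t(20, -12, -9).
Substitute into the plane: n·(P_0 + tn) = 136 gives 761 + 625t = 136, so t = -1.
Foot = (4, -56, -1) + (-1)·(20, -12, -9) = (-16, -44, 8).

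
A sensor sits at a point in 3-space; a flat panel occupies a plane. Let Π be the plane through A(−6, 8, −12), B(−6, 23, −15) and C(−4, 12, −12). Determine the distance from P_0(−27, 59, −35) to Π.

AB = (0, 15, −3) and AC = (2, 4, 0), so a normal is n = AB × AC = (12, −6, −30).
Then n·(−27, 59, −35) − 240 = 132.
|n| = √(144 + 36 + 900) = 6√30, so the distance is |132|/(6√30) = 22/√30.

22/√30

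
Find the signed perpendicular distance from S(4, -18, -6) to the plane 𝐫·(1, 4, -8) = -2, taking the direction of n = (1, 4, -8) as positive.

n·S − (-2) = -18.
|n| = 9, so the signed distance is -18/9 = -2.

-2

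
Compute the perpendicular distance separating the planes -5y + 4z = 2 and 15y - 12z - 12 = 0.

Divide the second equation by -3 to match normals: -5y + 4z = -4.
With common normal n = (0, -5, 4) (|n| = √41), the distance is |2 − (-4)|/|n| = 6/√41.

6√41/41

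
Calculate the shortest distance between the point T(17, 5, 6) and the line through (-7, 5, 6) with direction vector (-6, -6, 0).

Direction vector d = (-6, -6, 0).
AP = (24, 0, 0), and AP × d = (0, 0, -144).
|AP × d|² = 20736 and |d|² = 72, so the distance is √(20736/72) = √288 = 12√2.

12√2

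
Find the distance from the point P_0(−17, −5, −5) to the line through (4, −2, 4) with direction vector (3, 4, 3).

Direction vector d = (3, 4, 3).
AP = (−21, −3, −9); AP·d = -102, |AP|² = 531, |d|² = 34.
distance² = |AP|² − (AP·d)²/|d|² = 531 − 10404/34 = 225, so the distance is 15.

15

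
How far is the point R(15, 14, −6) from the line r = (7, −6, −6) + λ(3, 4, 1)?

4√3

Direction vector d = (3, 4, 1).
AP = (8, 20, 0), and AP × d = (20, −8, −28).
|AP × d|² = 1248 and |d|² = 26, so the distance is √(1248/26) = √48 = 4√3.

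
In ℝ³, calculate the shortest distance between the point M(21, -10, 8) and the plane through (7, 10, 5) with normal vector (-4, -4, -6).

The plane has equation n·(r − (7, 10, 5)) = 0, i.e. n·r = -98.
Then n·(21, -10, 8) - (-98) = 6.
|n| = √(16 + 16 + 36) = 2√17, so the distance is |6|/(2√17) = 3/√17.

3√17/17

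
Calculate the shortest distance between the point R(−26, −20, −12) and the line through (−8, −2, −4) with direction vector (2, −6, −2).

Direction vector d = (2, −6, −2).
AP = (−18, −18, −8); AP·d = 88, |AP|² = 712, |d|² = 44.
distance² = |AP|² − (AP·d)²/|d|² = 712 − 7744/44 = 536, so the distance is 2√134.

2√134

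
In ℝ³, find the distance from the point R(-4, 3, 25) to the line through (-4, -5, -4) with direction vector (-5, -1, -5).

Direction vector d = (-5, -1, -5).
AP = (0, 8, 29), and AP × d = (-11, -145, 40).
|AP × d|² = 22746 and |d|² = 51, so the distance is √(22746/51) = √446.

√446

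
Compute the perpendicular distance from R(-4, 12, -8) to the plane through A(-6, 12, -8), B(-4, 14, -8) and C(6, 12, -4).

AB = (2, 2, 0) and AC = (12, 0, 4), so a normal is n = AB × AC = (8, -8, -24).
d = |8·(-4) + (-8)·12 + (-24)·(-8) − 48| / √(64 + 64 + 576) = |16| / (8√11) = 2√11/11.

2/√11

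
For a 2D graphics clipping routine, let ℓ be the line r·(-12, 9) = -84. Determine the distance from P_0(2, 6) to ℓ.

38/5

d = |(-12)·2 + 9·6 − (-84)| / √(144 + 81) = |114|/15 = 38/5.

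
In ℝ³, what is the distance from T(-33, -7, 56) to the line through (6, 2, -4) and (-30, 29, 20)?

A direction vector is d = (-36, 27, 24).
AP = (-39, -9, 60); AP·d = 2601, |AP|² = 5202, |d|² = 2601.
distance² = |AP|² − (AP·d)²/|d|² = 5202 − 6765201/2601 = 2601, so the distance is 51.

51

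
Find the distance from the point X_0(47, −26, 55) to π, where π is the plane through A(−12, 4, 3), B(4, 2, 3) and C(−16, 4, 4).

AB = (16, −2, 0) and AC = (−4, 0, 1), so a normal is n = AB × AC = (−2, −16, −8).
d = |(-2)·47 + (-16)·(-26) + (-8)·55 − (-64)| / √(4 + 256 + 64) = |-54| / 18 = 3.

3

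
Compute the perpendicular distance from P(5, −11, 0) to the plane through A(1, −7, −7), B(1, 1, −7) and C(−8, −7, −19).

1

AB = (0, 8, 0) and AC = (−9, 0, −12), so a normal is n = AB × AC = (−96, 0, 72).
d = |(-96)·5 + 72·0 − (-600)| / √(9216 + 0 + 5184) = |120| / 120 = 1.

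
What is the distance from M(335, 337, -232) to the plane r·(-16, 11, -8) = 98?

5

d = |(-16)·335 + 11·337 + (-8)·(-232) − 98| / √(256 + 121 + 64) = |105| / 21 = 5.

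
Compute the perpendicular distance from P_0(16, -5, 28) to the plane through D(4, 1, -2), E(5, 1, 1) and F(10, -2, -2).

30/√46

DE = (1, 0, 3) and DF = (6, -3, 0), so a normal is n = DE × DF = (9, 18, -3).
Then n·(16, -5, 28) - 60 = -90.
|n| = √(81 + 324 + 9) = 3√46, so the distance is |-90|/(3√46) = 15√46/23.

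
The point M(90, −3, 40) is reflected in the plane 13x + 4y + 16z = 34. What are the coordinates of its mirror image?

(-14, -35, -88)

With n = (13, 4, 16), the signed offset is (n·M − 34)/|n|² = 1764/441 = 4.
M' = M − 2t·n = (90, −3, 40) − 8·(13, 4, 16) = (−14, −35, −88).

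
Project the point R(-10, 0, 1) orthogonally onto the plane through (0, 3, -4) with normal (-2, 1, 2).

n = (-2, 1, 2), |n|² = 9, and n·R − (-5) = 27.
t = 27/9 = 3, so the foot is R − t·n = (-10, 0, 1) − 3·(-2, 1, 2) = (-4, -3, -5).

(-4, -3, -5)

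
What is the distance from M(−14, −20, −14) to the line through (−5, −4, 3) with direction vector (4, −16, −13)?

√185

Direction vector d = (4, −16, −13).
AP = (−9, −16, −17); AP·d = 441, |AP|² = 626, |d|² = 441.
distance² = |AP|² − (AP·d)²/|d|² = 626 − 194481/441 = 185, so the distance is √185.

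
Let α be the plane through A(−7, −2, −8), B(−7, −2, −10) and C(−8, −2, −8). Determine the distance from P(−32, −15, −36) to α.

13

AB = (0, 0, −2) and AC = (−1, 0, 0), so a normal is n = AB × AC = (0, 2, 0).
Then n·(−32, −15, −36) − (−4) = −26.
|n| = √(0 + 4 + 0) = 2, so the distance is |-26|/2 = 13.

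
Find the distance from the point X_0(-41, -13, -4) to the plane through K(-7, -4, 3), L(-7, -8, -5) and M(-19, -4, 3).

KL = (0, -4, -8) and KM = (-12, 0, 0), so a normal is n = KL × KM = (0, 96, -48).
Then n·(-41, -13, -4) - (-528) = -528.
|n| = √(0 + 9216 + 2304) = 48√5, so the distance is |-528|/(48√5) = 11/√5.

11/√5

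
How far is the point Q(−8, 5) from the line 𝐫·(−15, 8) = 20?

The normal to the line is n = (−15, 8) with |n| = 17.
|n·Q − 20| = |160 − 20| = 140, so the distance is 140/17.

140/17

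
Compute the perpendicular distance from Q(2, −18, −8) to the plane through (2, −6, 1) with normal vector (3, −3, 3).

√3

The plane has equation n·(r − (2, −6, 1)) = 0, i.e. n·r = 27.
d = |3·2 + (-3)·(-18) + 3·(-8) − 27| / √(9 + 9 + 9) = |9| / (3√3) = √3.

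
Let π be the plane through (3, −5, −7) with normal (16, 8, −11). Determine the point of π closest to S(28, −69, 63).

(60, -53, 41)

The perpendicular from S has direction n = (16, 8, −11): r = (28, −69, 63) + μ(16, 8, −11).
Substitute into the plane: n·(S + μn) = 85 gives -797 + 441μ = 85, so μ = 2.
Foot = (28, −69, 63) + 2·(16, 8, −11) = (60, −53, 41).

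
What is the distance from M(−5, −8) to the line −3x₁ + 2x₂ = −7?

6√13/13

The normal to the line is n = (−3, 2) with |n| = √13.
|n·M − (-7)| = |-1 − (-7)| = 6, so the distance is 6/√13 = 6√13/13.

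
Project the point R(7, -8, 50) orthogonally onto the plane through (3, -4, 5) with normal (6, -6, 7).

The perpendicular from R has direction n = (6, -6, 7): r = (7, -8, 50) + t(6, -6, 7).
Substitute into the plane: n·(R + tn) = 77 gives 440 + 121t = 77, so t = -3.
Foot = (7, -8, 50) + (-3)·(6, -6, 7) = (-11, 10, 29).

(-11, 10, 29)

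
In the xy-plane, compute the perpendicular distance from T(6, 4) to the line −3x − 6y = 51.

31/√5

d = |(-3)·6 + (-6)·4 − 51| / √(9 + 36) = |-93|/(3√5) = 31/√5.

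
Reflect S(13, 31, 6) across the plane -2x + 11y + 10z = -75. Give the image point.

(21, -13, -34)

n = (-2, 11, 10), |n|² = 225, n·S − (-75) = 450, so t = 450/225 = 2.
Foot F = S − 2·n = (17, 9, -14); the reflection is 2F − S = (21, -13, -34).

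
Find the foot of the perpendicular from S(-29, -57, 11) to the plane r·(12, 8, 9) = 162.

The perpendicular from S has direction n = (12, 8, 9): r = (-29, -57, 11) + λ(12, 8, 9).
Substitute into the plane: n·(S + λn) = 162 gives -705 + 289λ = 162, so λ = 3.
Foot = (-29, -57, 11) + 3·(12, 8, 9) = (7, -33, 38).

(7, -33, 38)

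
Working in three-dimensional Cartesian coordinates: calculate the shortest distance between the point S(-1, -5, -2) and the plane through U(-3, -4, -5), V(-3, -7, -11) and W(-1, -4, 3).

3/√21

UV = (0, -3, -6) and UW = (2, 0, 8), so a normal is n = UV × UW = (-24, -12, 6).
n = (-24, -12, 6); n·P − 90 = -18; |n| = 6√21; distance = 18/(6√21) = 3/√21.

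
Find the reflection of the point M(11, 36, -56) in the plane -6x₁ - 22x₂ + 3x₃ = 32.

n = (-6, -22, 3), |n|² = 529, n·M − 32 = -1058, so t = -1058/529 = -2.
Foot F = M − (-2)·n = (-1, -8, -50); the reflection is 2F − M = (-13, -52, -44).

(-13, -52, -44)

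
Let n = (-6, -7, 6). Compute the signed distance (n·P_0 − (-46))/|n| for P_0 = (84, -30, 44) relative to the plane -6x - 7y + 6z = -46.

16/11

n·P_0 − (-46) = 16.
|n| = 11, so the signed distance is 16/11.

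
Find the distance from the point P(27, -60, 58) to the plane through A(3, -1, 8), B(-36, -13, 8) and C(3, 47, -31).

3

AB = (-39, -12, 0) and AC = (0, 48, -39), so a normal is n = AB × AC = (468, -1521, -1872).
n = (468, -1521, -1872); n·P − (-12051) = 7371; |n| = 2457; distance = 7371/2457 = 3.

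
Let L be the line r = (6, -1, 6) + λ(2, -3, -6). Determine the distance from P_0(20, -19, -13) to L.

Direction vector d = (2, -3, -6).
AP = (14, -18, -19), and AP × d = (51, 46, -6).
|AP × d|² = 4753 and |d|² = 49, so the distance is √(4753/49) = √97.

√97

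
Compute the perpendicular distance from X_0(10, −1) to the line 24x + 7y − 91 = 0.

142/25

The normal to the line is n = (24, 7) with |n| = 25.
|n·X_0 − 91| = |233 − 91| = 142, so the distance is 142/25.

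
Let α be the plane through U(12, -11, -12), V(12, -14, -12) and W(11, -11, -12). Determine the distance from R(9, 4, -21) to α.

UV = (0, -3, 0) and UW = (-1, 0, 0), so a normal is n = UV × UW = (0, 0, -3).
d = |(-3)·(-21) − 36| / √(0 + 0 + 9) = |27| / 3 = 9.

9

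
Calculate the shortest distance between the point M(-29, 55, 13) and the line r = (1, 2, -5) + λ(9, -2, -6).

3√233

Direction vector d = (9, -2, -6).
AP = (-30, 53, 18); AP·d = -484, |AP|² = 4033, |d|² = 121.
distance² = |AP|² − (AP·d)²/|d|² = 4033 − 234256/121 = 2097, so the distance is 3√233.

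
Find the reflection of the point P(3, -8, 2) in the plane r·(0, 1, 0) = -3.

n = (0, 1, 0), |n|² = 1, n·P − (-3) = -5, so t = -5/1 = -5.
Foot F = P − (-5)·n = (3, -3, 2); the reflection is 2F − P = (3, 2, 2).

(3, 2, 2)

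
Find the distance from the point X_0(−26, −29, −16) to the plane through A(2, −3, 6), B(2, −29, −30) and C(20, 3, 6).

14/23

AB = (0, −26, −36) and AC = (18, 6, 0), so a normal is n = AB × AC = (216, −648, 468).
d = |216·(-26) + (-648)·(-29) + 468·(-16) − 5184| / √(46656 + 419904 + 219024) = |504| / 828 = 14/23.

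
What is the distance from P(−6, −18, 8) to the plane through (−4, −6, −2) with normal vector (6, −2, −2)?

The plane has equation n·(r − (−4, −6, −2)) = 0, i.e. n·r = -8.
Then n·(−6, −18, 8) − (−8) = −8.
|n| = √(36 + 4 + 4) = 2√11, so the distance is |-8|/(2√11) = 4/√11.

4/√11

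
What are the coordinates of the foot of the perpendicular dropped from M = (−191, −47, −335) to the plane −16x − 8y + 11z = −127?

(-1369/7, -345/7, -2323/7)

The perpendicular from M has direction n = (−16, −8, 11): r = (−191, −47, −335) + t(−16, −8, 11).
Substitute into the plane: n·(M + tn) = -127 gives -253 + 441t = -127, so t = 2/7.
Foot = (−191, −47, −335) + (2/7)·(−16, −8, 11) = (−1369/7, −345/7, −2323/7).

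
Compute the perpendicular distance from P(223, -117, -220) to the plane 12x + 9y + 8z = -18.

Normal vector n = (12, 9, 8), and n·(223, -117, -220) - (-18) = -119.
|n| = √(144 + 81 + 64) = 17, so the distance is |-119|/17 = 7.

7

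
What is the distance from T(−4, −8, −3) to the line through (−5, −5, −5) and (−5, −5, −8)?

√10

A direction vector is d = (0, 0, −3).
AP = (1, −3, 2); AP·d = -6, |AP|² = 14, |d|² = 9.
distance² = |AP|² − (AP·d)²/|d|² = 14 − 36/9 = 10, so the distance is √10.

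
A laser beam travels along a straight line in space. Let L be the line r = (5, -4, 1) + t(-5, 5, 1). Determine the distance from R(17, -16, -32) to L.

3√102

Direction vector d = (-5, 5, 1).
AP = (12, -12, -33); AP·d = -153, |AP|² = 1377, |d|² = 51.
distance² = |AP|² − (AP·d)²/|d|² = 1377 − 23409/51 = 918, so the distance is 3√102.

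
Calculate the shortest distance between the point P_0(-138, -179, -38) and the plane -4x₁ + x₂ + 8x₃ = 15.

6

Normal vector n = (-4, 1, 8), and n·(-138, -179, -38) - 15 = 54.
|n| = √(16 + 1 + 64) = 9, so the distance is |54|/9 = 6.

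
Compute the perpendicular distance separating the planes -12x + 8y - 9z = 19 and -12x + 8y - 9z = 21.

With common normal n = (-12, 8, -9) (|n| = 17), the distance is |19 − 21|/|n| = 2/17.

2/17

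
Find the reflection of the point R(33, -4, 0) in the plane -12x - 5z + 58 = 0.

(-15, -4, -20)

With n = (-12, 0, -5), the signed offset is (n·R − (-58))/|n|² = -338/169 = -2.
R' = R − 2t·n = (33, -4, 0) − (-4)·(-12, 0, -5) = (-15, -4, -20).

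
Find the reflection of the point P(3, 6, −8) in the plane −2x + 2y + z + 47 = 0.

With n = (−2, 2, 1), the signed offset is (n·P − (-47))/|n|² = 45/9 = 5.
P' = P − 2t·n = (3, 6, −8) − 10·(−2, 2, 1) = (23, −14, −18).

(23, -14, -18)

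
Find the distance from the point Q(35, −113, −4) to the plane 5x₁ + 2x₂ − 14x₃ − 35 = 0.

Normal vector n = (5, 2, −14), and n·(35, −113, −4) − 35 = −30.
|n| = √(25 + 4 + 196) = 15, so the distance is |-30|/15 = 2.

2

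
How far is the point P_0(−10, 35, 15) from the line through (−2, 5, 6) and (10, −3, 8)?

2√142

A direction vector is d = (12, −8, 2).
AP = (−8, 30, 9); AP·d = -318, |AP|² = 1045, |d|² = 212.
distance² = |AP|² − (AP·d)²/|d|² = 1045 − 101124/212 = 568, so the distance is 2√142.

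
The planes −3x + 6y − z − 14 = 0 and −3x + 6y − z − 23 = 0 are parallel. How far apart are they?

9/√46

With common normal n = (−3, 6, −1) (|n| = √46), the distance is |14 − 23|/|n| = 9/√46 = 9√46/46.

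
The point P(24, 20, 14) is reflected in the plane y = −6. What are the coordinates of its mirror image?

(24, -32, 14)

With n = (0, 1, 0), the signed offset is (n·P − (-6))/|n|² = 26/1 = 26.
P' = P − 2t·n = (24, 20, 14) − 52·(0, 1, 0) = (24, −32, 14).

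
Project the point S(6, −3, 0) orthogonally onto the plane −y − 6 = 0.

(6, -6, 0)

The perpendicular from S has direction n = (0, −1, 0): r = (6, −3, 0) + t(0, −1, 0).
Substitute into the plane: n·(S + tn) = 6 gives 3 + 1t = 6, so t = 3.
Foot = (6, −3, 0) + 3·(0, −1, 0) = (6, −6, 0).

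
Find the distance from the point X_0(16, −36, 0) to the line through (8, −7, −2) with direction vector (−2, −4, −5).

Direction vector d = (−2, −4, −5).
AP = (8, −29, 2); AP·d = 90, |AP|² = 909, |d|² = 45.
distance² = |AP|² − (AP·d)²/|d|² = 909 − 8100/45 = 729, so the distance is 27.

27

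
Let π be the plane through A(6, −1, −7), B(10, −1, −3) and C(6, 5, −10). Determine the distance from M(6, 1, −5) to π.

AB = (4, 0, 4) and AC = (0, 6, −3), so a normal is n = AB × AC = (−24, 12, 24).
Then n·(6, 1, −5) − (−324) = 72.
|n| = √(576 + 144 + 576) = 36, so the distance is |72|/36 = 2.

2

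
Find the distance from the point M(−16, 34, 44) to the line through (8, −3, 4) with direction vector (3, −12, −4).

29

Direction vector d = (3, −12, −4).
AP = (−24, 37, 40), and AP × d = (332, 24, 177).
|AP × d|² = 142129 and |d|² = 169, so the distance is √(142129/169) = √841 = 29.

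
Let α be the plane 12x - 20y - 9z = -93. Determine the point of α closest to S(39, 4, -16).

(27, 24, -7)

The perpendicular from S has direction n = (12, -20, -9): r = (39, 4, -16) + λ(12, -20, -9).
Substitute into the plane: n·(S + λn) = -93 gives 532 + 625λ = -93, so λ = -1.
Foot = (39, 4, -16) + (-1)·(12, -20, -9) = (27, 24, -7).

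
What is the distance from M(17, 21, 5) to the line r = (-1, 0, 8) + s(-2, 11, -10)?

3√61

Direction vector d = (-2, 11, -10).
AP = (18, 21, -3); AP·d = 225, |AP|² = 774, |d|² = 225.
distance² = |AP|² − (AP·d)²/|d|² = 774 − 50625/225 = 549, so the distance is 3√61.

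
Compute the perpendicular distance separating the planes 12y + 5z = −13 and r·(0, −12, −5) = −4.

17/13

Divide the second equation by -1 to match normals: 12y + 5z = 4.
Both planes have normal n = (0, 12, 5), |n| = 13. Any point on the first plane is at distance |4 − (-13)|/|n| = 17/13 from the second.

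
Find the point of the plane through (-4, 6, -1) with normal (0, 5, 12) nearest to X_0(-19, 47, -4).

n = (0, 5, 12), |n|² = 169, and n·X_0 − 18 = 169.
t = 169/169 = 1, so the foot is X_0 − t·n = (-19, 47, -4) − 1·(0, 5, 12) = (-19, 42, -16).

(-19, 42, -16)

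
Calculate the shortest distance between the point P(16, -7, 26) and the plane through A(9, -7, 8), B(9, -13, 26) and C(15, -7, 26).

AB = (0, -6, 18) and AC = (6, 0, 18), so a normal is n = AB × AC = (-108, 108, 36).
n = (-108, 108, 36); n·P − (-1440) = -108; |n| = 36√19; distance = 108/(36√19) = 3√19/19.

3/√19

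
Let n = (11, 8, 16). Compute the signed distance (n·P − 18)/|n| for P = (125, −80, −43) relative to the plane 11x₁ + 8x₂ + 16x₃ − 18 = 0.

29/21

n·P − 18 = 29.
|n| = 21, so the signed distance is 29/21.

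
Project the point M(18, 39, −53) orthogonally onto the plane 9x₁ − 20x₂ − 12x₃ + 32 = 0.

(432/25, 203/5, -1301/25)

The perpendicular from M has direction n = (9, −20, −12): r = (18, 39, −53) + λ(9, −20, −12).
Substitute into the plane: n·(M + λn) = -32 gives 18 + 625λ = -32, so λ = -2/25.
Foot = (18, 39, −53) + (-2/25)·(9, −20, −12) = (432/25, 203/5, −1301/25).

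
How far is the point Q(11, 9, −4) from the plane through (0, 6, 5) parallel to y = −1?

3

Parallel planes share the normal n = (0, 1, 0); since (0, 6, 5) lies on the plane, its equation is y = 6.
d = |1·9 − 6| / √(0 + 1 + 0) = |3| / 1 = 3.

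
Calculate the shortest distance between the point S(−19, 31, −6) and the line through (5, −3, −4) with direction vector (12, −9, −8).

2√145

Direction vector d = (12, −9, −8).
AP = (−24, 34, −2); AP·d = -578, |AP|² = 1736, |d|² = 289.
distance² = |AP|² − (AP·d)²/|d|² = 1736 − 334084/289 = 580, so the distance is 2√145.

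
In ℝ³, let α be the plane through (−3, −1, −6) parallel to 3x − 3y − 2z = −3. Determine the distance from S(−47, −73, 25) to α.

Parallel planes share the normal n = (3, −3, −2); since (−3, −1, −6) lies on the plane, its equation is 3x − 3y − 2z = 6.
n = (3, −3, −2); n·P − 6 = 22; |n| = √22; distance = 22/√22 = √22.

√22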